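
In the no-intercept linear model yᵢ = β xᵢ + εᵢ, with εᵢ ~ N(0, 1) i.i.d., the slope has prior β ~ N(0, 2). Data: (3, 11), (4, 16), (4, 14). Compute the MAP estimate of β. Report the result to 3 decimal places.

β̂_MAP = 3.687

log p(β | y) = −Σ(yᵢ − βxᵢ)²/(2·1) − β²/(2·2) + const.
Setting the derivative to zero: Σxᵢ(yᵢ − βxᵢ)/1 − β/2 = 0, so β = Σxᵢyᵢ / (Σxᵢ² + σ²/τ²).
Σxᵢyᵢ = 3·11 + 4·16 + 4·14 = 153; Σxᵢ² = 41; σ²/τ² = 0.5.
β̂_MAP = 153 / (41 + 0.5) = 153/41.5 ≈ 3.687.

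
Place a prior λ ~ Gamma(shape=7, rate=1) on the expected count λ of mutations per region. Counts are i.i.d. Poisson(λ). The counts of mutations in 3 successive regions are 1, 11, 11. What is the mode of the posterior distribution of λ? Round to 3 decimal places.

λ̂_MAP = 7.250

Σxᵢ = 1+11+11 = 23, with n = 3.
Posterior ∝ λ^6e^(−1λ) · λ^23e^(−3λ) = λ^29e^(−4λ), i.e. Gamma(shape=30, rate=4).
The mode of a Gamma(a, b) with a ≥ 1 (shape–rate) is (a−1)/b = 29/4 ≈ 7.250.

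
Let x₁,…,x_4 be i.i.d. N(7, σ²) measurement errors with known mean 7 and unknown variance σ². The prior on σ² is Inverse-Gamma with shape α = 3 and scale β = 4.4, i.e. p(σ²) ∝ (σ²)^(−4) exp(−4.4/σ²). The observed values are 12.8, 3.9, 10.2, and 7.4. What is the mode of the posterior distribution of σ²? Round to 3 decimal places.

Sum of squared deviations about the known mean: SS = (12.8−7)² + (3.9−7)² + (10.2−7)² + (7.4−7)² = 53.65.
The Normal likelihood contributes (σ²)^(−n/2) exp(−SS/(2σ²)), so the posterior is Inverse-Gamma(α + n/2, β + SS/2) = Inverse-Gamma(5, 31.225).
The mode of Inverse-Gamma(a, b) is b/(a+1) = 31.225/6 ≈ 5.204.

σ̂²_MAP = 5.204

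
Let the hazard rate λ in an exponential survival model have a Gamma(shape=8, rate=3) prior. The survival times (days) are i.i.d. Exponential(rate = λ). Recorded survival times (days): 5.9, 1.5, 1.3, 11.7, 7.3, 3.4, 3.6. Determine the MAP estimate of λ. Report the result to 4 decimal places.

λ̂_MAP = 0.3714

The Exponential(rate=λ) likelihood is ∝ λ^n e^(−λΣtᵢ). Here n = 7 and Σtᵢ = 5.9 + 1.5 + 1.3 + 11.7 + 7.3 + 3.4 + 3.6 = 34.7.
Posterior ∝ λ^7e^(−3λ) · λ^7e^(−34.7λ) = λ^14e^(−37.7λ), i.e. Gamma(15, 37.7).
Mode = (a−1)/b = 14/37.7 ≈ 0.3714.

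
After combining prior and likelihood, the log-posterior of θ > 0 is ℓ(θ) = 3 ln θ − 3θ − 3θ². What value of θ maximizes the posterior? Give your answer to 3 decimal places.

θ̂_MAP = 0.500

ℓ'(θ) = 3/θ − 3 − 6θ. Setting this to zero and multiplying by θ: 6θ² + 3θ − 3 = 0.
θ = (−3 + √(3² + 4·6·3)) / (2·6) = (−3 + √81) / 12 = (−3 + 9)/12 = 1/2.
ℓ''(θ) = −3/θ² − 6 < 0, confirming a maximum.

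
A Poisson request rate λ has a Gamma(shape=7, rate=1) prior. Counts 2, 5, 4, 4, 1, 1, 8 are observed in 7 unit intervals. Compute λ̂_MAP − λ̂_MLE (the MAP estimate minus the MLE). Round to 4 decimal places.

MAP − MLE = 0.3036

Σxᵢ = 25. Posterior is Gamma(32, 8); MAP = (32−1)/8 = 31/8 ≈ 3.87500.
MLE = x̄ = 25/7 ≈ 3.57143.
Difference = 31/8 − 25/7 = 17/56 ≈ 0.3036.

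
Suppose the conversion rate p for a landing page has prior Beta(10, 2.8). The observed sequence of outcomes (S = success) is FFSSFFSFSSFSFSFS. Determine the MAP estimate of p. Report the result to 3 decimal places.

Prior: Beta(10, 2.8).
Data: 8 successes in 16 trials (from the sequence). The binomial likelihood contributes p^8(1−p)^8, so the posterior is Beta(10+8, 2.8+8) = Beta(18, 10.8).
For Beta(a, b) with a, b > 1 the mode is (a−1)/(a+b−2) = 17/26.8 ≈ 0.634.

p̂_MAP = 0.634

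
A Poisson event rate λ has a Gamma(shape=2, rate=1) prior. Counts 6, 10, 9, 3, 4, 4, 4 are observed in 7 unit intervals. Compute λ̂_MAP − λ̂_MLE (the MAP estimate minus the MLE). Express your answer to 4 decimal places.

MAP − MLE = -0.5893

Σxᵢ = 40. Posterior is Gamma(42, 8); MAP = (42−1)/8 = 41/8 ≈ 5.12500.
MLE = x̄ = 40/7 ≈ 5.71429.
Difference = 41/8 − 40/7 = -33/56 ≈ -0.5893.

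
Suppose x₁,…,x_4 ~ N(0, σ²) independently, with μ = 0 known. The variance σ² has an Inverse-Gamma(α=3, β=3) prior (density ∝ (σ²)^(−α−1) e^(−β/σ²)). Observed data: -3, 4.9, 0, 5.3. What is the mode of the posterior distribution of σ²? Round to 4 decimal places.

σ̂²_MAP = 5.5917

Sum of squared deviations about the known mean: SS = (-3−0)² + (4.9−0)² + (0−0)² + (5.3−0)² = 61.1.
The Normal likelihood contributes (σ²)^(−n/2) exp(−SS/(2σ²)), so the posterior is Inverse-Gamma(α + n/2, β + SS/2) = Inverse-Gamma(5, 33.55).
The mode of Inverse-Gamma(a, b) is b/(a+1) = 33.55/6 ≈ 5.5917.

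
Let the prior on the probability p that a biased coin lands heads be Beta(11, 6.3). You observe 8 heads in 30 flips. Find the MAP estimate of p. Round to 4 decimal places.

Prior: Beta(11, 6.3).
Data: 8 successes in 30 trials. The binomial likelihood contributes p^8(1−p)^22, so the posterior is Beta(11+8, 6.3+22) = Beta(19, 28.3).
For Beta(a, b) with a, b > 1 the mode is (a−1)/(a+b−2) = 18/45.3 ≈ 0.3974.

p̂_MAP = 0.3974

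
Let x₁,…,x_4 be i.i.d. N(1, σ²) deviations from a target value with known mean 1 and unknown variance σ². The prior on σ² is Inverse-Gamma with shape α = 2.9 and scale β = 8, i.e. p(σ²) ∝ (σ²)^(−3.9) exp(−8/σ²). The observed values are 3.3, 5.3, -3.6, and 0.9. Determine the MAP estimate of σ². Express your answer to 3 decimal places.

Sum of squared deviations about the known mean: SS = (3.3−1)² + (5.3−1)² + (-3.6−1)² + (0.9−1)² = 44.95.
The Normal likelihood contributes (σ²)^(−n/2) exp(−SS/(2σ²)), so the posterior is Inverse-Gamma(α + n/2, β + SS/2) = Inverse-Gamma(4.9, 30.475).
The mode of Inverse-Gamma(a, b) is b/(a+1) = 30.475/5.9 ≈ 5.165.

σ̂²_MAP = 5.165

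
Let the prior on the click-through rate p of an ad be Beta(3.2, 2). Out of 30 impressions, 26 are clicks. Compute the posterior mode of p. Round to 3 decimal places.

Prior: Beta(3.2, 2).
Data: 26 successes in 30 trials. The binomial likelihood contributes p^26(1−p)^4, so the posterior is Beta(3.2+26, 2+4) = Beta(29.2, 6).
For Beta(a, b) with a, b > 1 the mode is (a−1)/(a+b−2) = 28.2/33.2 ≈ 0.849.

p̂_MAP = 0.849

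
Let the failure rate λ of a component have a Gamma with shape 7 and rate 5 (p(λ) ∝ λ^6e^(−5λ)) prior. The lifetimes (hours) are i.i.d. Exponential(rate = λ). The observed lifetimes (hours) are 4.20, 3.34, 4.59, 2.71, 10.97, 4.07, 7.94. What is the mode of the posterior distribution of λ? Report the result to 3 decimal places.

The Exponential(rate=λ) likelihood is ∝ λ^n e^(−λΣtᵢ). Here n = 7 and Σtᵢ = 4.20 + 3.34 + 4.59 + 2.71 + 10.97 + 4.07 + 7.94 = 37.82.
Posterior ∝ λ^6e^(−5λ) · λ^7e^(−37.82λ) = λ^13e^(−42.82λ), i.e. Gamma(14, 42.82).
Mode = (a−1)/b = 13/42.82 ≈ 0.304.

λ̂_MAP = 0.304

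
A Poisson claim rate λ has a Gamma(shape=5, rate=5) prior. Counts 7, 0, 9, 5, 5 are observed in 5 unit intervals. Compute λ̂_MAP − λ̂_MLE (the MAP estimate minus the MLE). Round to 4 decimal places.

MAP − MLE = -2.2000

Σxᵢ = 26. Posterior is Gamma(31, 10); MAP = (31−1)/10 = 30/10 ≈ 3.00000.
MLE = x̄ = 26/5 ≈ 5.20000.
Difference = 30/10 − 26/5 = -11/5 ≈ -2.2000.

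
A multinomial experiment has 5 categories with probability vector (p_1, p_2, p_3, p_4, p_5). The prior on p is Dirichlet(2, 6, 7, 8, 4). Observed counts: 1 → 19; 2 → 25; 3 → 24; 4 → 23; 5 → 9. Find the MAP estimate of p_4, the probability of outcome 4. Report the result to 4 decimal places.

The posterior is Dirichlet(αᵢ + nᵢ) = Dirichlet(21, 31, 31, 31, 13).
For a Dirichlet(a₁,…,a_K) with all aᵢ > 1, the mode has j-th component (aⱼ − 1)/(Σaᵢ − K).
Here Σaᵢ = 127 and K = 5, so p_4 = (31 − 1)/(127 − 5) = 30/122 ≈ 0.2459.

MAP estimate: 0.2459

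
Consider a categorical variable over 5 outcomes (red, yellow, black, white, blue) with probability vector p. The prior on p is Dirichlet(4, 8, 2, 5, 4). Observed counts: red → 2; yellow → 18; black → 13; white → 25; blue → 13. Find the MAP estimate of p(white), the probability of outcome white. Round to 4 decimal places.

MAP estimate of p(white) = 0.3258

The posterior is Dirichlet(αᵢ + nᵢ) = Dirichlet(6, 26, 15, 30, 17).
For a Dirichlet(a₁,…,a_K) with all aᵢ > 1, the mode has j-th component (aⱼ − 1)/(Σaᵢ − K).
Here Σaᵢ = 94 and K = 5, so p(white) = (30 − 1)/(94 − 5) = 29/89 ≈ 0.3258.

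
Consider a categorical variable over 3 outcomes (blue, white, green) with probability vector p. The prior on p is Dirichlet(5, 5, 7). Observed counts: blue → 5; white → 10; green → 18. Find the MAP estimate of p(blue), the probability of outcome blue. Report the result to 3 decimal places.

MAP estimate of p(blue) = 0.191

The posterior is Dirichlet(αᵢ + nᵢ) = Dirichlet(10, 15, 25).
For a Dirichlet(a₁,…,a_K) with all aᵢ > 1, the mode has j-th component (aⱼ − 1)/(Σaᵢ − K).
Here Σaᵢ = 50 and K = 3, so p(blue) = (10 − 1)/(50 − 3) = 9/47 ≈ 0.191.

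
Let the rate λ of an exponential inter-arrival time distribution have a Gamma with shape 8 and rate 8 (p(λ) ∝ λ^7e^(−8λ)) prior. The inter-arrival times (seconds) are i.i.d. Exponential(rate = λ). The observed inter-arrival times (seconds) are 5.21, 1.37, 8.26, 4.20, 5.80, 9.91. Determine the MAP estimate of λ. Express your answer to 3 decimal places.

The Exponential(rate=λ) likelihood is ∝ λ^n e^(−λΣtᵢ). Here n = 6 and Σtᵢ = 5.21 + 1.37 + 8.26 + 4.20 + 5.80 + 9.91 = 34.75.
Posterior ∝ λ^7e^(−8λ) · λ^6e^(−34.75λ) = λ^13e^(−42.75λ), i.e. Gamma(14, 42.75).
Mode = (a−1)/b = 13/42.75 ≈ 0.304.

λ̂_MAP = 0.304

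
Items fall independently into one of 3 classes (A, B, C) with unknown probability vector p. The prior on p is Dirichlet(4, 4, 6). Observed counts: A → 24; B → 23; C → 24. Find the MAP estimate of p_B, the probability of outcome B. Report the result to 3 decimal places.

The posterior is Dirichlet(αᵢ + nᵢ) = Dirichlet(28, 27, 30).
For a Dirichlet(a₁,…,a_K) with all aᵢ > 1, the mode has j-th component (aⱼ − 1)/(Σaᵢ − K).
Here Σaᵢ = 85 and K = 3, so p_B = (27 − 1)/(85 − 3) = 26/82 ≈ 0.317.

MAP estimate of p_B = 0.317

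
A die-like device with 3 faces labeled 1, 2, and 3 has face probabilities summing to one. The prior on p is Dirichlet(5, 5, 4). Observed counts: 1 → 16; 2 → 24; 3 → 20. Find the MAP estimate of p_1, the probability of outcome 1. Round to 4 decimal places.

MAP estimate: 0.2817

The posterior is Dirichlet(αᵢ + nᵢ) = Dirichlet(21, 29, 24).
For a Dirichlet(a₁,…,a_K) with all aᵢ > 1, the mode has j-th component (aⱼ − 1)/(Σaᵢ − K).
Here Σaᵢ = 74 and K = 3, so p_1 = (21 − 1)/(74 − 3) = 20/71 ≈ 0.2817.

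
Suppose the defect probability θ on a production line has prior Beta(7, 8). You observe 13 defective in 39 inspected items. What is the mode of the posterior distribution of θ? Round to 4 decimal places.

Prior: Beta(7, 8).
Data: 13 successes in 39 trials. The binomial likelihood contributes θ^13(1−θ)^26, so the posterior is Beta(7+13, 8+26) = Beta(20, 34).
For Beta(a, b) with a, b > 1 the mode is (a−1)/(a+b−2) = 19/52 ≈ 0.3654.

θ̂_MAP = 0.3654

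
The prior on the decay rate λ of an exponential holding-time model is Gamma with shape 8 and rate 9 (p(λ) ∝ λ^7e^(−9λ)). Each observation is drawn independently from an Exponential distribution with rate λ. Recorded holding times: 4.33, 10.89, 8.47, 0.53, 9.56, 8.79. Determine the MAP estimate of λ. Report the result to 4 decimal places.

The Exponential(rate=λ) likelihood is ∝ λ^n e^(−λΣtᵢ). Here n = 6 and Σtᵢ = 4.33 + 10.89 + 8.47 + 0.53 + 9.56 + 8.79 = 42.57.
Posterior ∝ λ^7e^(−9λ) · λ^6e^(−42.57λ) = λ^13e^(−51.57λ), i.e. Gamma(14, 51.57).
Mode = (a−1)/b = 13/51.57 ≈ 0.2521.

λ̂_MAP = 0.2521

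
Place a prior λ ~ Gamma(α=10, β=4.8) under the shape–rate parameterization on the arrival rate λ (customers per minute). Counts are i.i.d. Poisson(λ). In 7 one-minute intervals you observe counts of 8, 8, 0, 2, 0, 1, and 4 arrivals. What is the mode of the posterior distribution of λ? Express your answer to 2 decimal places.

λ̂_MAP = 2.71

Σxᵢ = 8+8+0+2+0+1+4 = 23, with n = 7.
Posterior ∝ λ^9e^(−4.8λ) · λ^23e^(−7λ) = λ^32e^(−11.8λ), i.e. Gamma(shape=33, rate=11.8).
The mode of a Gamma(a, b) with a ≥ 1 (shape–rate) is (a−1)/b = 32/11.8 ≈ 2.71.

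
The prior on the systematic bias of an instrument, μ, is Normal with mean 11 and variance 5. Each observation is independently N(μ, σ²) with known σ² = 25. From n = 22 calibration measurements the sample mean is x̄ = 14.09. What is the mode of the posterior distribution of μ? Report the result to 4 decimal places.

μ̂_MAP = 13.5178

n = 22, x̄ = 14.09.
For a Normal prior and Normal likelihood with known variance, the posterior is Normal; its mode equals its mean, the precision-weighted average.
Prior precision 1/σ₀² = 1/5 = 0.2; data precision n/σ² = 22/25 = 0.88.
μ̂ = (0.2·11 + 0.88·14.09) / (0.2 + 0.88) = 14.5992/1.08 = 6083/450 ≈ 13.5178.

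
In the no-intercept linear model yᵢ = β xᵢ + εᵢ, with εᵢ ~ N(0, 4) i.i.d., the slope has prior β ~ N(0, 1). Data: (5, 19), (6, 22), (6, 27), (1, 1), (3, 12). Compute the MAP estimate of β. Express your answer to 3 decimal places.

log p(β | y) = −Σ(yᵢ − βxᵢ)²/(2·4) − β²/(2·1) + const.
Setting the derivative to zero: Σxᵢ(yᵢ − βxᵢ)/4 − β/1 = 0, so β = Σxᵢyᵢ / (Σxᵢ² + σ²/τ²).
Σxᵢyᵢ = 5·19 + 6·22 + 6·27 + 1·1 + 3·12 = 426; Σxᵢ² = 107; σ²/τ² = 4.
β̂_MAP = 426 / (107 + 4) = 426/111 ≈ 3.838.

β̂_MAP = 3.838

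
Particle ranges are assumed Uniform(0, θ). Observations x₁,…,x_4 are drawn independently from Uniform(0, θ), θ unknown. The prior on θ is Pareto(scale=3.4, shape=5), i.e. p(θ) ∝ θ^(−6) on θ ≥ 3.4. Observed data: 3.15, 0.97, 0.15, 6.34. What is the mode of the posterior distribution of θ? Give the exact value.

θ̂_MAP = 6.34

The Uniform(0, θ) likelihood is θ^(−n) for θ ≥ max(xᵢ), zero otherwise. Here max(xᵢ) = 6.34.
Posterior ∝ θ^(−6) · θ^(−4) = θ^(−10) on θ ≥ max(3.4, 6.34) = 6.34.
This density is strictly decreasing in θ, so the posterior mode lies at the lower boundary of the support.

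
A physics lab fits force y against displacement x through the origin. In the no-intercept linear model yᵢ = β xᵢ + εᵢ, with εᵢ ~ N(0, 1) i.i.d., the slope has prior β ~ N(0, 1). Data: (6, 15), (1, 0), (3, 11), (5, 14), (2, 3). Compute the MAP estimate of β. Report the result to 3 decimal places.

β̂_MAP = 2.618

log p(β | y) = −Σ(yᵢ − βxᵢ)²/(2·1) − β²/(2·1) + const.
Setting the derivative to zero: Σxᵢ(yᵢ − βxᵢ)/1 − β/1 = 0, so β = Σxᵢyᵢ / (Σxᵢ² + σ²/τ²).
Σxᵢyᵢ = 6·15 + 1·0 + 3·11 + 5·14 + 2·3 = 199; Σxᵢ² = 75; σ²/τ² = 1.
β̂_MAP = 199 / (75 + 1) = 199/76 ≈ 2.618.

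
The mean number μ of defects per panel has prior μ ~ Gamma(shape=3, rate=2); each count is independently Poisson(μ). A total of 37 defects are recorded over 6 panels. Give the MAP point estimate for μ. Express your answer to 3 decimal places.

μ̂_MAP = 4.875

Σxᵢ = 37, n = 6.
Posterior ∝ μ^2e^(−2μ) · μ^37e^(−6μ) = μ^39e^(−8μ), i.e. Gamma(shape=40, rate=8).
The mode of a Gamma(a, b) with a ≥ 1 (shape–rate) is (a−1)/b = 39/8 ≈ 4.875.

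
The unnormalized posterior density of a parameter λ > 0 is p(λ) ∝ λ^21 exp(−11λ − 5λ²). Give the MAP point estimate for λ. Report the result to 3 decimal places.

λ̂_MAP = 1.000

ℓ'(λ) = 21/λ − 11 − 10λ. Setting this to zero and multiplying by λ: 10λ² + 11λ − 21 = 0.
λ = (−11 + √(11² + 4·10·21)) / (2·10) = (−11 + √961) / 20 = (−11 + 31)/20 = 1.
ℓ''(λ) = −21/λ² − 10 < 0, confirming a maximum.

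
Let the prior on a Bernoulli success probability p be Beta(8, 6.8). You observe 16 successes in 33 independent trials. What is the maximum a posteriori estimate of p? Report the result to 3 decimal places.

Prior: Beta(8, 6.8).
Data: 16 successes in 33 trials. The binomial likelihood contributes p^16(1−p)^17, so the posterior is Beta(8+16, 6.8+17) = Beta(24, 23.8).
For Beta(a, b) with a, b > 1 the mode is (a−1)/(a+b−2) = 23/45.8 ≈ 0.502.

p̂_MAP = 0.502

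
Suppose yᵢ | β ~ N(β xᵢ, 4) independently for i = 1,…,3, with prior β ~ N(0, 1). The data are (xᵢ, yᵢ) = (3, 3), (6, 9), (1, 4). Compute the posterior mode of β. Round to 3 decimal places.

β̂_MAP = 1.340

log p(β | y) = −Σ(yᵢ − βxᵢ)²/(2·4) − β²/(2·1) + const.
Setting the derivative to zero: Σxᵢ(yᵢ − βxᵢ)/4 − β/1 = 0, so β = Σxᵢyᵢ / (Σxᵢ² + σ²/τ²).
Σxᵢyᵢ = 3·3 + 6·9 + 1·4 = 67; Σxᵢ² = 46; σ²/τ² = 4.
β̂_MAP = 67 / (46 + 4) = 67/50 ≈ 1.340.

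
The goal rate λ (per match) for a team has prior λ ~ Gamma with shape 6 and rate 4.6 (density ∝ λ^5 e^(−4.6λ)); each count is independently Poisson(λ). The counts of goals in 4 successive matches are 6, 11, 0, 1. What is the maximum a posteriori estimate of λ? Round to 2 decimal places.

λ̂_MAP = 2.67

Σxᵢ = 6+11+0+1 = 18, with n = 4.
Posterior ∝ λ^5e^(−4.6λ) · λ^18e^(−4λ) = λ^23e^(−8.6λ), i.e. Gamma(shape=24, rate=8.6).
The mode of a Gamma(a, b) with a ≥ 1 (shape–rate) is (a−1)/b = 23/8.6 ≈ 2.67.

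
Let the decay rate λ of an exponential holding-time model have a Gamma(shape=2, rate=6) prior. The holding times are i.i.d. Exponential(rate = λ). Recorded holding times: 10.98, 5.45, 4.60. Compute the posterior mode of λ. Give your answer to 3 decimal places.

λ̂_MAP = 0.148

The Exponential(rate=λ) likelihood is ∝ λ^n e^(−λΣtᵢ). Here n = 3 and Σtᵢ = 10.98 + 5.45 + 4.60 = 21.03.
Posterior ∝ λe^(−6λ) · λ^3e^(−21.03λ) = λ^4e^(−27.03λ), i.e. Gamma(5, 27.03).
Mode = (a−1)/b = 4/27.03 ≈ 0.148.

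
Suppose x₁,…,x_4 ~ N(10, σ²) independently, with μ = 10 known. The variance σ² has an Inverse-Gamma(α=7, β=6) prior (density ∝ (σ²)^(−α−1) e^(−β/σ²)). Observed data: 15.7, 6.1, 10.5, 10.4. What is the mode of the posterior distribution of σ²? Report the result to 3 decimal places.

Sum of squared deviations about the known mean: SS = (15.7−10)² + (6.1−10)² + (10.5−10)² + (10.4−10)² = 48.11.
The Normal likelihood contributes (σ²)^(−n/2) exp(−SS/(2σ²)), so the posterior is Inverse-Gamma(α + n/2, β + SS/2) = Inverse-Gamma(9, 30.055).
The mode of Inverse-Gamma(a, b) is b/(a+1) = 30.055/10 ≈ 3.006.

σ̂²_MAP = 3.006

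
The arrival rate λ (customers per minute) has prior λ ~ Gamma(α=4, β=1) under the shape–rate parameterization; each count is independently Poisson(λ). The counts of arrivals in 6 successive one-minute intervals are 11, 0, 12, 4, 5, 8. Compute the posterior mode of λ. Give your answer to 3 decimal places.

λ̂_MAP = 6.143

Σxᵢ = 11+0+12+4+5+8 = 40, with n = 6.
Posterior ∝ λ^3e^(−1λ) · λ^40e^(−6λ) = λ^43e^(−7λ), i.e. Gamma(shape=44, rate=7).
The mode of a Gamma(a, b) with a ≥ 1 (shape–rate) is (a−1)/b = 43/7 ≈ 6.143.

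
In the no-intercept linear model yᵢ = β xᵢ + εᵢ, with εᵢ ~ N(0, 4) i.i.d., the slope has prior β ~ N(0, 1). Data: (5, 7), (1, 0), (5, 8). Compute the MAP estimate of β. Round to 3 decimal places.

β̂_MAP = 1.364

log p(β | y) = −Σ(yᵢ − βxᵢ)²/(2·4) − β²/(2·1) + const.
Setting the derivative to zero: Σxᵢ(yᵢ − βxᵢ)/4 − β/1 = 0, so β = Σxᵢyᵢ / (Σxᵢ² + σ²/τ²).
Σxᵢyᵢ = 5·7 + 1·0 + 5·8 = 75; Σxᵢ² = 51; σ²/τ² = 4.
β̂_MAP = 75 / (51 + 4) = 75/55 ≈ 1.364.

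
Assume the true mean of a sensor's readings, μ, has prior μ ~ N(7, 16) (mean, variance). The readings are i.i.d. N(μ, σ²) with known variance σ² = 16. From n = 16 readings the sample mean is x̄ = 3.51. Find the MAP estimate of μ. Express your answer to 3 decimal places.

μ̂_MAP = 3.715

n = 16, x̄ = 3.51.
For a Normal prior and Normal likelihood with known variance, the posterior is Normal; its mode equals its mean, the precision-weighted average.
Prior precision 1/σ₀² = 1/16 = 0.0625; data precision n/σ² = 16/16 = 1.
μ̂ = (0.0625·7 + 1·3.51) / (0.0625 + 1) = 3.9475/1.0625 = 1579/425 ≈ 3.715.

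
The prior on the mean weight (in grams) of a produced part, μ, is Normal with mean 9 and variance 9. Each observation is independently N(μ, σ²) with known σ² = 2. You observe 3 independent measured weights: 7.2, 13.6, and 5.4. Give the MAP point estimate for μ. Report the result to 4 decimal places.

n = 3; x̄ = (7.2 + 13.6 + 5.4)/3 = 26.2/3 = 131/15 ≈ 8.7333.
For a Normal prior and Normal likelihood with known variance, the posterior is Normal; its mode equals its mean, the precision-weighted average.
Prior precision 1/σ₀² = 1/9; data precision n/σ² = 3/2 = 1.5.
μ̂ = ((1/9)·9 + 1.5·(131/15)) / (1/9 + 1.5) = 14.1/(29/18) = 1269/145 ≈ 8.7517.

μ̂_MAP = 8.7517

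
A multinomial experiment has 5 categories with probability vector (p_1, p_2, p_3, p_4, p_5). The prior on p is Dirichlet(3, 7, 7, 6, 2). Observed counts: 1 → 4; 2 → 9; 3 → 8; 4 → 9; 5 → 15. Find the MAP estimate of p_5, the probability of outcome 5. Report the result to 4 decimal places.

The posterior is Dirichlet(αᵢ + nᵢ) = Dirichlet(7, 16, 15, 15, 17).
For a Dirichlet(a₁,…,a_K) with all aᵢ > 1, the mode has j-th component (aⱼ − 1)/(Σaᵢ − K).
Here Σaᵢ = 70 and K = 5, so p_5 = (17 − 1)/(70 − 5) = 16/65 ≈ 0.2462.

MAP estimate: 0.2462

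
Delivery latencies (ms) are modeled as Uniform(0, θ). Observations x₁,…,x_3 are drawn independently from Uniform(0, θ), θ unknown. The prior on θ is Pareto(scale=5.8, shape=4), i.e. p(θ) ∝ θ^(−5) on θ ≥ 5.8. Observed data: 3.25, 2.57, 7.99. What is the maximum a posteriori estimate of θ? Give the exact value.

θ̂_MAP = 7.99

The Uniform(0, θ) likelihood is θ^(−n) for θ ≥ max(xᵢ), zero otherwise. Here max(xᵢ) = 7.99.
Posterior ∝ θ^(−5) · θ^(−3) = θ^(−8) on θ ≥ max(5.8, 7.99) = 7.99.
This density is strictly decreasing in θ, so the posterior mode lies at the lower boundary of the support.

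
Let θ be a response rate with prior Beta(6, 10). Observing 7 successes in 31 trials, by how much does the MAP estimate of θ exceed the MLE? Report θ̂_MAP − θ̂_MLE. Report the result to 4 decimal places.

Posterior is Beta(13, 34); MAP = (13−1)/(47−2) = 12/45 ≈ 0.26667.
MLE ignores the prior: θ̂_MLE = k/n = 7/31 ≈ 0.22581.
Difference = 12/45 − 7/31 = 19/465 ≈ 0.0409.

MAP − MLE = 0.0409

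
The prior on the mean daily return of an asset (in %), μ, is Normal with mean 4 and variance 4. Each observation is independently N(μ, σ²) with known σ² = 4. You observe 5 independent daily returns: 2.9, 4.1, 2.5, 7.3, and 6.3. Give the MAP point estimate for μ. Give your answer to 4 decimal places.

μ̂_MAP = 4.5167

n = 5; x̄ = (2.9 + 4.1 + 2.5 + 7.3 + 6.3)/5 = 23.1/5 = 4.62.
For a Normal prior and Normal likelihood with known variance, the posterior is Normal; its mode equals its mean, the precision-weighted average.
Prior precision 1/σ₀² = 1/4 = 0.25; data precision n/σ² = 5/4 = 1.25.
μ̂ = (0.25·4 + 1.25·4.62) / (0.25 + 1.25) = 6.775/1.5 = 271/60 ≈ 4.5167.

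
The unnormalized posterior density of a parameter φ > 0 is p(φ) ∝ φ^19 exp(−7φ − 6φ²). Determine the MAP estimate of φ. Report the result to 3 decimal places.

φ̂_MAP = 1.000

ℓ'(φ) = 19/φ − 7 − 12φ. Setting this to zero and multiplying by φ: 12φ² + 7φ − 19 = 0.
φ = (−7 + √(7² + 4·12·19)) / (2·12) = (−7 + √961) / 24 = (−7 + 31)/24 = 1.
ℓ''(φ) = −19/φ² − 12 < 0, confirming a maximum.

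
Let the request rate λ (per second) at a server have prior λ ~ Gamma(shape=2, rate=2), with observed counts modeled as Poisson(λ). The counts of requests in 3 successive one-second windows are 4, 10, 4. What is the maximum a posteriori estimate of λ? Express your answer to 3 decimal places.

λ̂_MAP = 3.800

Σxᵢ = 4+10+4 = 18, with n = 3.
Posterior ∝ λe^(−2λ) · λ^18e^(−3λ) = λ^19e^(−5λ), i.e. Gamma(shape=20, rate=5).
The mode of a Gamma(a, b) with a ≥ 1 (shape–rate) is (a−1)/b = 19/5 ≈ 3.800.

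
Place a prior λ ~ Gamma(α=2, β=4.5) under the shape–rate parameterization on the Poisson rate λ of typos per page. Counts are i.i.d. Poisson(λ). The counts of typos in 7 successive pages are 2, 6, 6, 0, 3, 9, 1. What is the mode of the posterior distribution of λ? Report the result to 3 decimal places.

Σxᵢ = 2+6+6+0+3+9+1 = 27, with n = 7.
Posterior ∝ λe^(−4.5λ) · λ^27e^(−7λ) = λ^28e^(−11.5λ), i.e. Gamma(shape=29, rate=11.5).
The mode of a Gamma(a, b) with a ≥ 1 (shape–rate) is (a−1)/b = 28/11.5 ≈ 2.435.

λ̂_MAP = 2.435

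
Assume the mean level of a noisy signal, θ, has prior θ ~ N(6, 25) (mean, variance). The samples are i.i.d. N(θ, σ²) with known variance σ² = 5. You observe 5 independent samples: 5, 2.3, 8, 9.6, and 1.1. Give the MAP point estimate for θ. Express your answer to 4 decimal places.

n = 5; x̄ = (5 + 2.3 + 8 + 9.6 + 1.1)/5 = 26/5 = 5.2.
For a Normal prior and Normal likelihood with known variance, the posterior is Normal; its mode equals its mean, the precision-weighted average.
Prior precision 1/σ₀² = 1/25 = 0.04; data precision n/σ² = 5/5 = 1.
θ̂ = (0.04·6 + 1·5.2) / (0.04 + 1) = 5.44/1.04 = 68/13 ≈ 5.2308.

θ̂_MAP = 5.2308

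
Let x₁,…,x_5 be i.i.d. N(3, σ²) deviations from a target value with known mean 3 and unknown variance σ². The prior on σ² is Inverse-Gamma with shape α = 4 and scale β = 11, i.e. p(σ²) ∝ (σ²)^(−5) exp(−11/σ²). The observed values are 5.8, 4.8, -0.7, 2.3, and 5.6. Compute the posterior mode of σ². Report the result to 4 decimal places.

Sum of squared deviations about the known mean: SS = (5.8−3)² + (4.8−3)² + (-0.7−3)² + (2.3−3)² + (5.6−3)² = 32.02.
The Normal likelihood contributes (σ²)^(−n/2) exp(−SS/(2σ²)), so the posterior is Inverse-Gamma(α + n/2, β + SS/2) = Inverse-Gamma(6.5, 27.01).
The mode of Inverse-Gamma(a, b) is b/(a+1) = 27.01/7.5 ≈ 3.6013.

σ̂²_MAP = 3.6013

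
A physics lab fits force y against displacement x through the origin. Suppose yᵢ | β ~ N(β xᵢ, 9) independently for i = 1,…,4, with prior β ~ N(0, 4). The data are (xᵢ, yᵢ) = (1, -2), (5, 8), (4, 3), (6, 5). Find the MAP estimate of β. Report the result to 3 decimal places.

log p(β | y) = −Σ(yᵢ − βxᵢ)²/(2·9) − β²/(2·4) + const.
Setting the derivative to zero: Σxᵢ(yᵢ − βxᵢ)/9 − β/4 = 0, so β = Σxᵢyᵢ / (Σxᵢ² + σ²/τ²).
Σxᵢyᵢ = 1·(-2) + 5·8 + 4·3 + 6·5 = 80; Σxᵢ² = 78; σ²/τ² = 2.25.
β̂_MAP = 80 / (78 + 2.25) = 80/80.25 ≈ 0.997.

β̂_MAP = 0.997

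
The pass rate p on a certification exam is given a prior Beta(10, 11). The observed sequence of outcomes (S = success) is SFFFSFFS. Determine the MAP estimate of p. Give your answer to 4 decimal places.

Prior: Beta(10, 11).
Data: 3 successes in 8 trials (from the sequence). The binomial likelihood contributes p^3(1−p)^5, so the posterior is Beta(10+3, 11+5) = Beta(13, 16).
For Beta(a, b) with a, b > 1 the mode is (a−1)/(a+b−2) = 12/27 ≈ 0.4444.

p̂_MAP = 0.4444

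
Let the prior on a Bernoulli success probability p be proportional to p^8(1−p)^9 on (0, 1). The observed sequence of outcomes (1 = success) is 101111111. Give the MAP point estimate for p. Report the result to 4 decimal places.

p̂_MAP = 0.6154

The prior density ∝ p^8(1−p)^9 is the kernel of Beta(9, 10).
Data: 8 successes in 9 trials (from the sequence). The binomial likelihood contributes p^8(1−p)^1, so the posterior is Beta(9+8, 10+1) = Beta(17, 11).
For Beta(a, b) with a, b > 1 the mode is (a−1)/(a+b−2) = 16/26 ≈ 0.6154.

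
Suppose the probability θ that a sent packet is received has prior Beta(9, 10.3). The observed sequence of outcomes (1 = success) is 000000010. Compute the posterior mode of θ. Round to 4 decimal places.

θ̂_MAP = 0.3422

Prior: Beta(9, 10.3).
Data: 1 success in 9 trials (from the sequence). The binomial likelihood contributes θ(1−θ)^8, so the posterior is Beta(9+1, 10.3+8) = Beta(10, 18.3).
For Beta(a, b) with a, b > 1 the mode is (a−1)/(a+b−2) = 9/26.3 ≈ 0.3422.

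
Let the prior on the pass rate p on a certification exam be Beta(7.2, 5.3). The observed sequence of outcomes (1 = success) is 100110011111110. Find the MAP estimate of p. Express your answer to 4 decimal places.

p̂_MAP = 0.6353

Prior: Beta(7.2, 5.3).
Data: 10 successes in 15 trials (from the sequence). The binomial likelihood contributes p^10(1−p)^5, so the posterior is Beta(7.2+10, 5.3+5) = Beta(17.2, 10.3).
For Beta(a, b) with a, b > 1 the mode is (a−1)/(a+b−2) = 16.2/25.5 ≈ 0.6353.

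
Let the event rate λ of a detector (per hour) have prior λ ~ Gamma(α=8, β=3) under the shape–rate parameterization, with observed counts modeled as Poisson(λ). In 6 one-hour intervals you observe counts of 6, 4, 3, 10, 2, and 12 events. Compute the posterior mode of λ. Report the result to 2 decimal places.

λ̂_MAP = 4.89

Σxᵢ = 6+4+3+10+2+12 = 37, with n = 6.
Posterior ∝ λ^7e^(−3λ) · λ^37e^(−6λ) = λ^44e^(−9λ), i.e. Gamma(shape=45, rate=9).
The mode of a Gamma(a, b) with a ≥ 1 (shape–rate) is (a−1)/b = 44/9 ≈ 4.89.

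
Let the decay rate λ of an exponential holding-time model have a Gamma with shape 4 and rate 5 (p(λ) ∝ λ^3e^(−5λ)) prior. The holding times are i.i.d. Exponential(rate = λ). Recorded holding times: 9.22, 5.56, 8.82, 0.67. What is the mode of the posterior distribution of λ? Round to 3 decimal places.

λ̂_MAP = 0.239

The Exponential(rate=λ) likelihood is ∝ λ^n e^(−λΣtᵢ). Here n = 4 and Σtᵢ = 9.22 + 5.56 + 8.82 + 0.67 = 24.27.
Posterior ∝ λ^3e^(−5λ) · λ^4e^(−24.27λ) = λ^7e^(−29.27λ), i.e. Gamma(8, 29.27).
Mode = (a−1)/b = 7/29.27 ≈ 0.239.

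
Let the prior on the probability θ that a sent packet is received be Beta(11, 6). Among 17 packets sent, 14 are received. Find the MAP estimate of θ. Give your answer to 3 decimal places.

θ̂_MAP = 0.750

Prior: Beta(11, 6).
Data: 14 successes in 17 trials. The binomial likelihood contributes θ^14(1−θ)^3, so the posterior is Beta(11+14, 6+3) = Beta(25, 9).
For Beta(a, b) with a, b > 1 the mode is (a−1)/(a+b−2) = 24/32 ≈ 0.750.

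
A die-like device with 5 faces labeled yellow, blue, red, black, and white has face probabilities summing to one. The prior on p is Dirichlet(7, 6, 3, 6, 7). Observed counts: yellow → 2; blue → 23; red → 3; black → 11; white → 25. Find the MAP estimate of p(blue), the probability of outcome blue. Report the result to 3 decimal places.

MAP estimate of p(blue) = 0.318

The posterior is Dirichlet(αᵢ + nᵢ) = Dirichlet(9, 29, 6, 17, 32).
For a Dirichlet(a₁,…,a_K) with all aᵢ > 1, the mode has j-th component (aⱼ − 1)/(Σaᵢ − K).
Here Σaᵢ = 93 and K = 5, so p(blue) = (29 − 1)/(93 − 5) = 28/88 ≈ 0.318.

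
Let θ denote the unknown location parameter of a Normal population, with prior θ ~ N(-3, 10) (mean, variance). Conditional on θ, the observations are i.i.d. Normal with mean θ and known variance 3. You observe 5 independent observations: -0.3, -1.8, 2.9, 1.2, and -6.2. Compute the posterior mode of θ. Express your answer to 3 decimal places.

θ̂_MAP = -0.962

n = 5; x̄ = ((-0.3) + (-1.8) + 2.9 + 1.2 + (-6.2))/5 = -4.2/5 = -0.84.
For a Normal prior and Normal likelihood with known variance, the posterior is Normal; its mode equals its mean, the precision-weighted average.
Prior precision 1/σ₀² = 1/10 = 0.1; data precision n/σ² = 5/3.
θ̂ = (0.1·(-3) + (5/3)·(-0.84)) / (0.1 + 5/3) = (-1.7)/(53/30) = -51/53 ≈ -0.962.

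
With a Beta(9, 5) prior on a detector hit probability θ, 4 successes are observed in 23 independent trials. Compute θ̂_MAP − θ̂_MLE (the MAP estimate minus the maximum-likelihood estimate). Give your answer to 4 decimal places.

Posterior is Beta(13, 24); MAP = (13−1)/(37−2) = 12/35 ≈ 0.34286.
MLE ignores the prior: θ̂_MLE = k/n = 4/23 ≈ 0.17391.
Difference = 12/35 − 4/23 = 136/805 ≈ 0.1689.

MAP − MLE = 0.1689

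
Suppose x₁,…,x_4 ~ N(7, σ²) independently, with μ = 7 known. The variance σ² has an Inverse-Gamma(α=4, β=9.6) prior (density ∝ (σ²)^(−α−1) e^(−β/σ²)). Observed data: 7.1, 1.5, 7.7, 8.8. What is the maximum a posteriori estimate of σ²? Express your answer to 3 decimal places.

σ̂²_MAP = 3.799

Sum of squared deviations about the known mean: SS = (7.1−7)² + (1.5−7)² + (7.7−7)² + (8.8−7)² = 33.99.
The Normal likelihood contributes (σ²)^(−n/2) exp(−SS/(2σ²)), so the posterior is Inverse-Gamma(α + n/2, β + SS/2) = Inverse-Gamma(6, 26.595).
The mode of Inverse-Gamma(a, b) is b/(a+1) = 26.595/7 ≈ 3.799.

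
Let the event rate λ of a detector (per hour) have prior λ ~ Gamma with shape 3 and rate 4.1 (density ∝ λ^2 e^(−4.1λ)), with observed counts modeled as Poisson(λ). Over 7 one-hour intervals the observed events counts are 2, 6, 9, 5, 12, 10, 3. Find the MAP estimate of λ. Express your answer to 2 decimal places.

Σxᵢ = 2+6+9+5+12+10+3 = 47, with n = 7.
Posterior ∝ λ^2e^(−4.1λ) · λ^47e^(−7λ) = λ^49e^(−11.1λ), i.e. Gamma(shape=50, rate=11.1).
The mode of a Gamma(a, b) with a ≥ 1 (shape–rate) is (a−1)/b = 49/11.1 ≈ 4.41.

λ̂_MAP = 4.41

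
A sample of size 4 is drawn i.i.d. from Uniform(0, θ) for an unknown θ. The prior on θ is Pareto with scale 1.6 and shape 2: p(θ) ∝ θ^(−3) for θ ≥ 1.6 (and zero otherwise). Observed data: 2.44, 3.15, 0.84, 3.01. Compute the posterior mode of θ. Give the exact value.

θ̂_MAP = 3.15

The Uniform(0, θ) likelihood is θ^(−n) for θ ≥ max(xᵢ), zero otherwise. Here max(xᵢ) = 3.15.
Posterior ∝ θ^(−3) · θ^(−4) = θ^(−7) on θ ≥ max(1.6, 3.15) = 3.15.
This density is strictly decreasing in θ, so the posterior mode lies at the lower boundary of the support.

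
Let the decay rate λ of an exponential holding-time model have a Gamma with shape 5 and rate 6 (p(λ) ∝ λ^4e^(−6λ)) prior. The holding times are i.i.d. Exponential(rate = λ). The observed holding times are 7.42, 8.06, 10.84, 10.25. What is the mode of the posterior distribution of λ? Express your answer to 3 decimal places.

The Exponential(rate=λ) likelihood is ∝ λ^n e^(−λΣtᵢ). Here n = 4 and Σtᵢ = 7.42 + 8.06 + 10.84 + 10.25 = 36.57.
Posterior ∝ λ^4e^(−6λ) · λ^4e^(−36.57λ) = λ^8e^(−42.57λ), i.e. Gamma(9, 42.57).
Mode = (a−1)/b = 8/42.57 ≈ 0.188.

λ̂_MAP = 0.188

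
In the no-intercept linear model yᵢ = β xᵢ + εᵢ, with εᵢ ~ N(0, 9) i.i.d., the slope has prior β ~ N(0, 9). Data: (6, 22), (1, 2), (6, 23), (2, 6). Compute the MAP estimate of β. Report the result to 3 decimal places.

log p(β | y) = −Σ(yᵢ − βxᵢ)²/(2·9) − β²/(2·9) + const.
Setting the derivative to zero: Σxᵢ(yᵢ − βxᵢ)/9 − β/9 = 0, so β = Σxᵢyᵢ / (Σxᵢ² + σ²/τ²).
Σxᵢyᵢ = 6·22 + 1·2 + 6·23 + 2·6 = 284; Σxᵢ² = 77; σ²/τ² = 1.
β̂_MAP = 284 / (77 + 1) = 284/78 ≈ 3.641.

β̂_MAP = 3.641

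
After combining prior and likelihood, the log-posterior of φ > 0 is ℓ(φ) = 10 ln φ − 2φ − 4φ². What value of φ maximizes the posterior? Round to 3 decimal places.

φ̂_MAP = 1.000

ℓ'(φ) = 10/φ − 2 − 8φ. Setting this to zero and multiplying by φ: 8φ² + 2φ − 10 = 0.
φ = (−2 + √(2² + 4·8·10)) / (2·8) = (−2 + √324) / 16 = (−2 + 18)/16 = 1.
ℓ''(φ) = −10/φ² − 8 < 0, confirming a maximum.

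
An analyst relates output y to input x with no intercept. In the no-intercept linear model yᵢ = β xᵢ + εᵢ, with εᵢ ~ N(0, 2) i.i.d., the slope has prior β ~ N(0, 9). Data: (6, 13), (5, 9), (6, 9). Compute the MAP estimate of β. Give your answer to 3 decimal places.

β̂_MAP = 1.821

log p(β | y) = −Σ(yᵢ − βxᵢ)²/(2·2) − β²/(2·9) + const.
Setting the derivative to zero: Σxᵢ(yᵢ − βxᵢ)/2 − β/9 = 0, so β = Σxᵢyᵢ / (Σxᵢ² + σ²/τ²).
Σxᵢyᵢ = 6·13 + 5·9 + 6·9 = 177; Σxᵢ² = 97; σ²/τ² = 2/9.
β̂_MAP = 177 / (97 + 2/9) = 177/(875/9) = 1593/875 ≈ 1.821.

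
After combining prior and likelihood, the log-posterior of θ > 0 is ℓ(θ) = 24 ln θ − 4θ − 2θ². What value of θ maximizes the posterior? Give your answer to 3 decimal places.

ℓ'(θ) = 24/θ − 4 − 4θ. Setting this to zero and multiplying by θ: 4θ² + 4θ − 24 = 0.
θ = (−4 + √(4² + 4·4·24)) / (2·4) = (−4 + √400) / 8 = (−4 + 20)/8 = 2.
ℓ''(θ) = −24/θ² − 4 < 0, confirming a maximum.

θ̂_MAP = 2.000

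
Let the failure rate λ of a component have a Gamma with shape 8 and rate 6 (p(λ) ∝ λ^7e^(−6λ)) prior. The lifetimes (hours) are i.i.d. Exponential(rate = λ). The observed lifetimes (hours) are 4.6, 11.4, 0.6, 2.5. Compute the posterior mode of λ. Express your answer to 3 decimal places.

The Exponential(rate=λ) likelihood is ∝ λ^n e^(−λΣtᵢ). Here n = 4 and Σtᵢ = 4.6 + 11.4 + 0.6 + 2.5 = 19.1.
Posterior ∝ λ^7e^(−6λ) · λ^4e^(−19.1λ) = λ^11e^(−25.1λ), i.e. Gamma(12, 25.1).
Mode = (a−1)/b = 11/25.1 ≈ 0.438.

λ̂_MAP = 0.438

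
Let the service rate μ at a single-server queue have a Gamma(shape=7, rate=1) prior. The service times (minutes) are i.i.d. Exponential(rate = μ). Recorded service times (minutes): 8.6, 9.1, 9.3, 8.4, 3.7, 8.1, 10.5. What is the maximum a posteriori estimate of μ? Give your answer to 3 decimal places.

μ̂_MAP = 0.221

The Exponential(rate=μ) likelihood is ∝ μ^n e^(−μΣtᵢ). Here n = 7 and Σtᵢ = 8.6 + 9.1 + 9.3 + 8.4 + 3.7 + 8.1 + 10.5 = 57.7.
Posterior ∝ μ^6e^(−1μ) · μ^7e^(−57.7μ) = μ^13e^(−58.7μ), i.e. Gamma(14, 58.7).
Mode = (a−1)/b = 13/58.7 ≈ 0.221.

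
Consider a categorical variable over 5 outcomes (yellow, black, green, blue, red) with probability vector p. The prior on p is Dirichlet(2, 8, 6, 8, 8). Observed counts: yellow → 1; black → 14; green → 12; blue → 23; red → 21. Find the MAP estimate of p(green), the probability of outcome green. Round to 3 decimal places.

MAP estimate of p(green) = 0.173

The posterior is Dirichlet(αᵢ + nᵢ) = Dirichlet(3, 22, 18, 31, 29).
For a Dirichlet(a₁,…,a_K) with all aᵢ > 1, the mode has j-th component (aⱼ − 1)/(Σaᵢ − K).
Here Σaᵢ = 103 and K = 5, so p(green) = (18 − 1)/(103 − 5) = 17/98 ≈ 0.173.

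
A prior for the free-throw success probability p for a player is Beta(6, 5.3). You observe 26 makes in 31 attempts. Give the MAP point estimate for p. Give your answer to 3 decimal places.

Prior: Beta(6, 5.3).
Data: 26 successes in 31 trials. The binomial likelihood contributes p^26(1−p)^5, so the posterior is Beta(6+26, 5.3+5) = Beta(32, 10.3).
For Beta(a, b) with a, b > 1 the mode is (a−1)/(a+b−2) = 31/40.3 ≈ 0.769.

p̂_MAP = 0.769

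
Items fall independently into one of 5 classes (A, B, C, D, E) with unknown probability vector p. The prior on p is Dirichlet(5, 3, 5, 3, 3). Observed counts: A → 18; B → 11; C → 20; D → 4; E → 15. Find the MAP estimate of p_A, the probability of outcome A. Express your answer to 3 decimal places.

MAP estimate of p_A = 0.268

The posterior is Dirichlet(αᵢ + nᵢ) = Dirichlet(23, 14, 25, 7, 18).
For a Dirichlet(a₁,…,a_K) with all aᵢ > 1, the mode has j-th component (aⱼ − 1)/(Σaᵢ − K).
Here Σaᵢ = 87 and K = 5, so p_A = (23 − 1)/(87 − 5) = 22/82 ≈ 0.268.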